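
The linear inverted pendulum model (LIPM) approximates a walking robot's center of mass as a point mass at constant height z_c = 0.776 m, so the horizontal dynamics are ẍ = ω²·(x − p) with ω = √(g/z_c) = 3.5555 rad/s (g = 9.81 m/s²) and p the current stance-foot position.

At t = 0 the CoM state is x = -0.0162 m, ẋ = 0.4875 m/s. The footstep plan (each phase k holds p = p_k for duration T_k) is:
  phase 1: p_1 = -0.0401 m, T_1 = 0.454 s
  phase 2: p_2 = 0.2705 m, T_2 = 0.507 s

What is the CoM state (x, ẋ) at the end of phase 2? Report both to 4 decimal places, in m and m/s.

x = 1.7543, ẋ = 5.4709

phase 1: p=-0.0401, T=0.454, ωT=1.614197, cosh=2.611451, sinh=2.412401; start (x,ẋ)=(-0.016200, 0.487500) → end (x,ẋ)=(0.353082, 1.478080)
phase 2: p=0.2705, T=0.507, ωT=1.802639, cosh=3.115247, sinh=2.950384; start (x,ẋ)=(0.353082, 1.478080) → end (x,ẋ)=(1.754285, 5.470872)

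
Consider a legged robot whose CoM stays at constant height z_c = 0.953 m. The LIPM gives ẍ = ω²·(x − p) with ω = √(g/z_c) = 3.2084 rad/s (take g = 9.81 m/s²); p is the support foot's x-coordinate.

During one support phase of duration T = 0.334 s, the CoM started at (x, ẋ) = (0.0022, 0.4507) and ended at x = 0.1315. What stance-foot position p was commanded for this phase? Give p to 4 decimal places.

ωT = 3.2084·0.334 = 1.071606; cosh(ωT) = 1.631261, sinh(ωT) = 1.288803
x(T) = p + (x₀−p)·cosh(ωT) + (ẋ₀/ω)·sinh(ωT) ⇒ p·(1 − cosh) = x(T) − x₀·cosh − (ẋ₀/ω)·sinh
numerator   = 0.1315 − (0.0022)·1.631261 − (0.4507/3.2084)·1.288803 = -0.053133
denominator = 1 − 1.631261 = -0.631261
p = -0.053133 / -0.631261 = 0.0842

p = 0.0842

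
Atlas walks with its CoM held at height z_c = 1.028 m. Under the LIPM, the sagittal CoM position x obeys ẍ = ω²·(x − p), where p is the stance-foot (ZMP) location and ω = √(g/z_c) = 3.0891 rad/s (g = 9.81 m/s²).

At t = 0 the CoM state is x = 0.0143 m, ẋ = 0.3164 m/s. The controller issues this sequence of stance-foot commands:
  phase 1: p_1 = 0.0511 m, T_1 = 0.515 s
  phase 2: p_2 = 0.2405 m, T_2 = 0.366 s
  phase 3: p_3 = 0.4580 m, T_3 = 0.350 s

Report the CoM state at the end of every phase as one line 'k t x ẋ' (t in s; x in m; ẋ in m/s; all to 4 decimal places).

phase 1: p=0.0511, T=0.515, ωT=1.590887, cosh=2.555921, sinh=2.352177; start (x,ẋ)=(0.014300, 0.316400) → end (x,ẋ)=(0.197963, 0.541301)
phase 2: p=0.2405, T=0.366, ωT=1.130611, cosh=1.710192, sinh=1.387356; start (x,ẋ)=(0.197963, 0.541301) → end (x,ẋ)=(0.410859, 0.743428)
phase 3: p=0.4580, T=0.350, ωT=1.081185, cosh=1.643682, sinh=1.304489; start (x,ẋ)=(0.410859, 0.743428) → end (x,ẋ)=(0.694455, 1.031995)

1 0.5150 0.1980 0.5413
2 0.8810 0.4109 0.7434
3 1.2310 0.6945 1.0320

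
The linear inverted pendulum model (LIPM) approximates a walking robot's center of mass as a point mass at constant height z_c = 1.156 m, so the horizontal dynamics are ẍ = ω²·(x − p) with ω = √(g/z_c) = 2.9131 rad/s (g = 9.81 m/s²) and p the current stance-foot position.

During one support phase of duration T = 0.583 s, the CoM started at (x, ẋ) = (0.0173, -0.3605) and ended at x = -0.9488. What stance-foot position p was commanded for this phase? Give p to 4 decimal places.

ωT = 2.9131·0.583 = 1.698337; cosh(ωT) = 2.823920, sinh(ωT) = 2.640933
x(T) = p + (x₀−p)·cosh(ωT) + (ẋ₀/ω)·sinh(ωT) ⇒ p·(1 − cosh) = x(T) − x₀·cosh − (ẋ₀/ω)·sinh
numerator   = -0.9488 − (0.0173)·2.823920 − (-0.3605/2.9131)·2.640933 = -0.670835
denominator = 1 − 2.823920 = -1.823920
p = -0.670835 / -1.823920 = 0.3678

p = 0.3678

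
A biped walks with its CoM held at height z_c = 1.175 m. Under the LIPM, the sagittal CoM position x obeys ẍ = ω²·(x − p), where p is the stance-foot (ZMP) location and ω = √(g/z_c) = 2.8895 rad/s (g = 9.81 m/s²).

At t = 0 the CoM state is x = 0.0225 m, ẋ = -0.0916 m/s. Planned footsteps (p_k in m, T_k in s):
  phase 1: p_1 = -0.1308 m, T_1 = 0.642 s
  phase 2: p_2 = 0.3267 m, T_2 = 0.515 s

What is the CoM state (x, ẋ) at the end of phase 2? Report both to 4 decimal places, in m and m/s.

phase 1: p=-0.1308, T=0.642, ωT=1.855059, cosh=3.274260, sinh=3.117816; start (x,ẋ)=(0.022500, -0.091600) → end (x,ẋ)=(0.272306, 1.081147)
phase 2: p=0.3267, T=0.515, ωT=1.488093, cosh=2.327221, sinh=2.101418; start (x,ẋ)=(0.272306, 1.081147) → end (x,ẋ)=(0.986388, 2.185785)

x = 0.9864, ẋ = 2.1858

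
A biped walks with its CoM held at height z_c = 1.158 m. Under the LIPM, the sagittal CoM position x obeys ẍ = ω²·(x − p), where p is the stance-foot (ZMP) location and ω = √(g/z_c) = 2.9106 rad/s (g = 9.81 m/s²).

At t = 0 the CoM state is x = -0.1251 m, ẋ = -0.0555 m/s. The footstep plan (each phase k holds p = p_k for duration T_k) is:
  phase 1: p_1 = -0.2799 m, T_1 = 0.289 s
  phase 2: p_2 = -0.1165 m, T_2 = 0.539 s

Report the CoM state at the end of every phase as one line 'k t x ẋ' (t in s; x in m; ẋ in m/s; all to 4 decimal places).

phase 1: p=-0.2799, T=0.289, ωT=0.841163, cosh=1.375136, sinh=0.943927; start (x,ẋ)=(-0.125100, -0.055500) → end (x,ẋ)=(-0.085028, 0.348977)
phase 2: p=-0.1165, T=0.539, ωT=1.568813, cosh=2.504620, sinh=2.296328; start (x,ẋ)=(-0.085028, 0.348977) → end (x,ẋ)=(0.237652, 1.084403)

1 0.2890 -0.0850 0.3490
2 0.8280 0.2377 1.0844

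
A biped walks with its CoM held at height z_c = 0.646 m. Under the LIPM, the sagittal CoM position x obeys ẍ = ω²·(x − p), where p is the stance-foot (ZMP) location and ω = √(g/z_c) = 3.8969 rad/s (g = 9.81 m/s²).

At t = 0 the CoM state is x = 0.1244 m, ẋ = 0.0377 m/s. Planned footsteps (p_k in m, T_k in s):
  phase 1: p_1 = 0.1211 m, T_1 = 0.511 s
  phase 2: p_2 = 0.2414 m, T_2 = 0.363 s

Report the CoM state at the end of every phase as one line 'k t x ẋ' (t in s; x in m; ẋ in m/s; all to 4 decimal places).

1 0.5110 0.1682 0.1869
2 0.8740 0.1747 -0.1451

phase 1: p=0.1211, T=0.511, ωT=1.991316, cosh=3.730841, sinh=3.594325; start (x,ẋ)=(0.124400, 0.037700) → end (x,ẋ)=(0.168185, 0.186875)
phase 2: p=0.2414, T=0.363, ωT=1.414575, cosh=2.178883, sinh=1.935854; start (x,ẋ)=(0.168185, 0.186875) → end (x,ẋ)=(0.174706, -0.145146)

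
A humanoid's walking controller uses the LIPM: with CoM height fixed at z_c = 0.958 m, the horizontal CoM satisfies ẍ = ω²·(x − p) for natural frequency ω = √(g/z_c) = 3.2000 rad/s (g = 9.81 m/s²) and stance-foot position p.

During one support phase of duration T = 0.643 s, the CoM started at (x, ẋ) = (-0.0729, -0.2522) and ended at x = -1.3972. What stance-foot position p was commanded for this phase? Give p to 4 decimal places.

p = 0.2700

ωT = 3.2000·0.643 = 2.057600; cosh(ωT) = 3.977461, sinh(ωT) = 3.849701
x(T) = p + (x₀−p)·cosh(ωT) + (ẋ₀/ω)·sinh(ωT) ⇒ p·(1 − cosh) = x(T) − x₀·cosh − (ẋ₀/ω)·sinh
numerator   = -1.3972 − (-0.0729)·3.977461 − (-0.2522/3.2000)·3.849701 = -0.803839
denominator = 1 − 3.977461 = -2.977461
p = -0.803839 / -2.977461 = 0.2700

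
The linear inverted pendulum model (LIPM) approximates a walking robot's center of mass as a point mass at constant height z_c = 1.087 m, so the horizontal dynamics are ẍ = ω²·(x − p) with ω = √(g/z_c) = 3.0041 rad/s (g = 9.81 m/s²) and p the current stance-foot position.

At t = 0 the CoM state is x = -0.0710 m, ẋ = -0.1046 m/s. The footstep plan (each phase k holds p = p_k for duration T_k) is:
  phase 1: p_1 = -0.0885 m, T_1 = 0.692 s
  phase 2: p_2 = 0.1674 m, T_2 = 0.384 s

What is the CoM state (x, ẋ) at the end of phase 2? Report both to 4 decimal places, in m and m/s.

phase 1: p=-0.0885, T=0.692, ωT=2.078837, cosh=4.060121, sinh=3.935046; start (x,ẋ)=(-0.071000, -0.104600) → end (x,ẋ)=(-0.154463, -0.217816)
phase 2: p=0.1674, T=0.384, ωT=1.153574, cosh=1.742504, sinh=1.426997; start (x,ẋ)=(-0.154463, -0.217816) → end (x,ẋ)=(-0.496913, -1.759320)

x = -0.4969, ẋ = -1.7593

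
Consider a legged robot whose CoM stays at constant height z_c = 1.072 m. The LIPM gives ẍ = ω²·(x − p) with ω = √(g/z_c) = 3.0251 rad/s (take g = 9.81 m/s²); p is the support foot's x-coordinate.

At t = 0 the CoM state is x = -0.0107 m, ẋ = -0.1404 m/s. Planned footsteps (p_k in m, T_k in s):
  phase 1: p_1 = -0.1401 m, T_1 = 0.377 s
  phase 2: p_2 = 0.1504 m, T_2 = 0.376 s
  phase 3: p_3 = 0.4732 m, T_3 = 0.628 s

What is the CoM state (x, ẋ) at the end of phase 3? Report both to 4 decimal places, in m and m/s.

x = -0.9574, ẋ = -4.1477

phase 1: p=-0.1401, T=0.377, ωT=1.140463, cosh=1.723943, sinh=1.404272; start (x,ẋ)=(-0.010700, -0.140400) → end (x,ẋ)=(0.017804, 0.307658)
phase 2: p=0.1504, T=0.376, ωT=1.137438, cosh=1.719703, sinh=1.399064; start (x,ẋ)=(0.017804, 0.307658) → end (x,ẋ)=(0.064661, -0.032109)
phase 3: p=0.4732, T=0.628, ωT=1.899763, cosh=3.416956, sinh=3.267352; start (x,ẋ)=(0.064661, -0.032109) → end (x,ẋ)=(-0.957441, -4.147743)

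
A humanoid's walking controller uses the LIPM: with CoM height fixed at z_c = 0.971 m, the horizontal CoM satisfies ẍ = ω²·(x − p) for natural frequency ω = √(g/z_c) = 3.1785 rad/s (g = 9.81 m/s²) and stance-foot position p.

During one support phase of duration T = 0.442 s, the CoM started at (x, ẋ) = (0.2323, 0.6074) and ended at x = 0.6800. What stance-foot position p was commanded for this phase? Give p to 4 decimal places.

p = 0.1618

ωT = 3.1785·0.442 = 1.404897; cosh(ωT) = 2.160250, sinh(ωT) = 1.914857
x(T) = p + (x₀−p)·cosh(ωT) + (ẋ₀/ω)·sinh(ωT) ⇒ p·(1 − cosh) = x(T) − x₀·cosh − (ẋ₀/ω)·sinh
numerator   = 0.6800 − (0.2323)·2.160250 − (0.6074/3.1785)·1.914857 = -0.187748
denominator = 1 − 2.160250 = -1.160250
p = -0.187748 / -1.160250 = 0.1618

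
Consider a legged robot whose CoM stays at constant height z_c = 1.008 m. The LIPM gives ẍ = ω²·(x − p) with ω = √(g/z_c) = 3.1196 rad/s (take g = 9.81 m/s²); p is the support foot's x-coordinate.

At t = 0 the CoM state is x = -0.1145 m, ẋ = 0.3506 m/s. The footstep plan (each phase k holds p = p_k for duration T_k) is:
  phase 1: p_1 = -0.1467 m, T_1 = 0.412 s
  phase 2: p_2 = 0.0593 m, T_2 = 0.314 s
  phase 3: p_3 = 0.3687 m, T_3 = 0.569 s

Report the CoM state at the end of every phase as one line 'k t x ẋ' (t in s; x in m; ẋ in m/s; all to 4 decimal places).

1 0.4120 0.1036 0.8500
2 0.7260 0.4383 1.4496
3 1.2950 1.9114 5.0216

phase 1: p=-0.1467, T=0.412, ωT=1.285275, cosh=1.946119, sinh=1.669544; start (x,ẋ)=(-0.114500, 0.350600) → end (x,ẋ)=(0.103599, 0.850017)
phase 2: p=0.0593, T=0.314, ωT=0.979554, cosh=1.519374, sinh=1.143895; start (x,ẋ)=(0.103599, 0.850017) → end (x,ẋ)=(0.438291, 1.449573)
phase 3: p=0.3687, T=0.569, ωT=1.775052, cosh=3.035032, sinh=2.865558; start (x,ẋ)=(0.438291, 1.449573) → end (x,ẋ)=(1.911438, 5.021600)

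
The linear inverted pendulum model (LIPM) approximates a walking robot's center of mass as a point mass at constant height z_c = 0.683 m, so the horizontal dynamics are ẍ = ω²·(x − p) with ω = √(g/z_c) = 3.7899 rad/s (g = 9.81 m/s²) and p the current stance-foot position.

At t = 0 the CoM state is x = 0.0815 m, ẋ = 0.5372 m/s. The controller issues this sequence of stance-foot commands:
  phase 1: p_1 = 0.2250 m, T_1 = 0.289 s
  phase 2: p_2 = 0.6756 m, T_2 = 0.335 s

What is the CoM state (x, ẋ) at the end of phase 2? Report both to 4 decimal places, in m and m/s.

phase 1: p=0.2250, T=0.289, ωT=1.095281, cosh=1.662234, sinh=1.327789; start (x,ẋ)=(0.081500, 0.537200) → end (x,ẋ)=(0.174677, 0.170834)
phase 2: p=0.6756, T=0.335, ωT=1.269616, cosh=1.920213, sinh=1.639274; start (x,ẋ)=(0.174677, 0.170834) → end (x,ẋ)=(-0.212387, -2.784040)

x = -0.2124, ẋ = -2.7840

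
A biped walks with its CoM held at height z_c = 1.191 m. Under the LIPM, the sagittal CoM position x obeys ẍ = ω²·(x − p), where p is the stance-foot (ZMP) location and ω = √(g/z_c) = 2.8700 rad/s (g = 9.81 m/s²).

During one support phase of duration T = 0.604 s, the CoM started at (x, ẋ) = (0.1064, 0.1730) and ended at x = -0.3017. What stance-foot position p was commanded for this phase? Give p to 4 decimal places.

p = 0.4053

ωT = 2.8700·0.604 = 1.733480; cosh(ωT) = 2.918493, sinh(ωT) = 2.741825
x(T) = p + (x₀−p)·cosh(ωT) + (ẋ₀/ω)·sinh(ωT) ⇒ p·(1 − cosh) = x(T) − x₀·cosh − (ẋ₀/ω)·sinh
numerator   = -0.3017 − (0.1064)·2.918493 − (0.1730/2.8700)·2.741825 = -0.777501
denominator = 1 − 2.918493 = -1.918493
p = -0.777501 / -1.918493 = 0.4053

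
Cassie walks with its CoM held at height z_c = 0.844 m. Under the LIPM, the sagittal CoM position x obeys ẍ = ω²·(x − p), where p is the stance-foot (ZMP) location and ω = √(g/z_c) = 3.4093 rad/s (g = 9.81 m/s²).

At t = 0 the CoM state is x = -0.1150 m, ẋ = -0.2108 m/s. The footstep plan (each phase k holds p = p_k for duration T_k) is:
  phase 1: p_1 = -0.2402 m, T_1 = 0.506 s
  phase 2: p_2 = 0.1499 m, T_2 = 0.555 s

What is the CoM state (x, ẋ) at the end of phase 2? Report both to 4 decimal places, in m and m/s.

x = 0.0089, ẋ = -0.2973

phase 1: p=-0.2402, T=0.506, ωT=1.725106, cosh=2.895635, sinh=2.717480; start (x,ẋ)=(-0.115000, -0.210800) → end (x,ẋ)=(-0.045691, 0.549541)
phase 2: p=0.1499, T=0.555, ωT=1.892162, cosh=3.392219, sinh=3.241473; start (x,ẋ)=(-0.045691, 0.549541) → end (x,ẋ)=(0.008903, -0.297339)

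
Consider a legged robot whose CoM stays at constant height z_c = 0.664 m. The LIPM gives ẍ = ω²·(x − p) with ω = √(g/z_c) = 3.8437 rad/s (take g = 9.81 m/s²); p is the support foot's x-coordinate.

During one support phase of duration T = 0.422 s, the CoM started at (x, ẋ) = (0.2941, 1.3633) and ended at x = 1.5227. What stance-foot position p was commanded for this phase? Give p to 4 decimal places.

p = 0.0698

ωT = 3.8437·0.422 = 1.622041; cosh(ωT) = 2.630456, sinh(ωT) = 2.432961
x(T) = p + (x₀−p)·cosh(ωT) + (ẋ₀/ω)·sinh(ωT) ⇒ p·(1 − cosh) = x(T) − x₀·cosh − (ẋ₀/ω)·sinh
numerator   = 1.5227 − (0.2941)·2.630456 − (1.3633/3.8437)·2.432961 = -0.113850
denominator = 1 − 2.630456 = -1.630456
p = -0.113850 / -1.630456 = 0.0698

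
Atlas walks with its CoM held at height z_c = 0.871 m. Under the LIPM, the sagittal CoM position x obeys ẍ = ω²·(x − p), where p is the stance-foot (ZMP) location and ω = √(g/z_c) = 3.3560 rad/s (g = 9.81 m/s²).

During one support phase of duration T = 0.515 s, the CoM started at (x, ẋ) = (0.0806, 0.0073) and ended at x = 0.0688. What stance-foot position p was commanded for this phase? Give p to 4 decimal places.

ωT = 3.3560·0.515 = 1.728340; cosh(ωT) = 2.904439, sinh(ωT) = 2.726860
x(T) = p + (x₀−p)·cosh(ωT) + (ẋ₀/ω)·sinh(ωT) ⇒ p·(1 − cosh) = x(T) − x₀·cosh − (ẋ₀/ω)·sinh
numerator   = 0.0688 − (0.0806)·2.904439 − (0.0073/3.3560)·2.726860 = -0.171229
denominator = 1 − 2.904439 = -1.904439
p = -0.171229 / -1.904439 = 0.0899

p = 0.0899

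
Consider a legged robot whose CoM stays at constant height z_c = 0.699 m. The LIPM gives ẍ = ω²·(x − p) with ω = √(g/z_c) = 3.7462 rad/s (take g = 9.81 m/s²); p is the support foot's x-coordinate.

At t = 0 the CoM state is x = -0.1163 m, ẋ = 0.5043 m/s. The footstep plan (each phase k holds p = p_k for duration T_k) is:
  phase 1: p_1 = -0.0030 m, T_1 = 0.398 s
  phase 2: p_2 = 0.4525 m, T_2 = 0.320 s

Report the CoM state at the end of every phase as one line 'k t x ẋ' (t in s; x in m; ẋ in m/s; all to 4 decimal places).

phase 1: p=-0.0030, T=0.398, ωT=1.490988, cosh=2.333315, sinh=2.108165; start (x,ẋ)=(-0.116300, 0.504300) → end (x,ẋ)=(0.016429, 0.281892)
phase 2: p=0.4525, T=0.320, ωT=1.198784, cosh=1.808821, sinh=1.507261; start (x,ẋ)=(0.016429, 0.281892) → end (x,ẋ)=(-0.222857, -1.952383)

1 0.3980 0.0164 0.2819
2 0.7180 -0.2229 -1.9524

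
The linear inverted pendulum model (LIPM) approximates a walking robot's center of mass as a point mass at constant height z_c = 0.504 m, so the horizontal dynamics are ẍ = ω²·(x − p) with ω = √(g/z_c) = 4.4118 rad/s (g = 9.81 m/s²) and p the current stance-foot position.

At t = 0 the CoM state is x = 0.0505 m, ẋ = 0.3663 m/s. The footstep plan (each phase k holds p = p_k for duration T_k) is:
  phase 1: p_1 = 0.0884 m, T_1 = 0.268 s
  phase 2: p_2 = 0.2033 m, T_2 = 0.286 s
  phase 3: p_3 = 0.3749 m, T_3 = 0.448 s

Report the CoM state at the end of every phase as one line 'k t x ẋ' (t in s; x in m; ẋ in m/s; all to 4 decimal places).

1 0.2680 0.1435 0.4065
2 0.5540 0.2388 0.3466
3 1.0020 0.1525 -0.8498

phase 1: p=0.0884, T=0.268, ωT=1.182362, cosh=1.784313, sinh=1.477759; start (x,ẋ)=(0.050500, 0.366300) → end (x,ẋ)=(0.143469, 0.406502)
phase 2: p=0.2033, T=0.286, ωT=1.261775, cosh=1.907418, sinh=1.624266; start (x,ẋ)=(0.143469, 0.406502) → end (x,ẋ)=(0.238837, 0.346623)
phase 3: p=0.3749, T=0.448, ωT=1.976486, cosh=3.677947, sinh=3.539392; start (x,ẋ)=(0.238837, 0.346623) → end (x,ẋ)=(0.152546, -0.849783)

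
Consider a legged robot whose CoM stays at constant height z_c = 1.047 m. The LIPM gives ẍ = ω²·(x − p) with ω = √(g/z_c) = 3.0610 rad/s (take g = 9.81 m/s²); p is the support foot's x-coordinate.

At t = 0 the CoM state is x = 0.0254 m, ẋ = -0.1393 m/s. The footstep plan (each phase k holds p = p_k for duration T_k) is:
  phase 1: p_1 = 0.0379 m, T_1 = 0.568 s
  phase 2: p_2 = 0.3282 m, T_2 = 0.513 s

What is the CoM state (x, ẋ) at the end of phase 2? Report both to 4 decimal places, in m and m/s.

x = -1.1927, ẋ = -4.4744

phase 1: p=0.0379, T=0.568, ωT=1.738648, cosh=2.932702, sinh=2.756944; start (x,ẋ)=(0.025400, -0.139300) → end (x,ẋ)=(-0.124222, -0.514013)
phase 2: p=0.3282, T=0.513, ωT=1.570293, cosh=2.508020, sinh=2.300036; start (x,ẋ)=(-0.124222, -0.514013) → end (x,ẋ)=(-1.192713, -4.474390)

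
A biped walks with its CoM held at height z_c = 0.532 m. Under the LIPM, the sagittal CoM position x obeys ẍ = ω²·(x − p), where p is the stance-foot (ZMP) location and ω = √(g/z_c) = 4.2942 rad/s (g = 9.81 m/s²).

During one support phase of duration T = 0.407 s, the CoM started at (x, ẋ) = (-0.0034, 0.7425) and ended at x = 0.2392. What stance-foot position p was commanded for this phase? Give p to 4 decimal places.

p = 0.1185

ωT = 4.2942·0.407 = 1.747739; cosh(ωT) = 2.957888, sinh(ωT) = 2.783721
x(T) = p + (x₀−p)·cosh(ωT) + (ẋ₀/ω)·sinh(ωT) ⇒ p·(1 − cosh) = x(T) − x₀·cosh − (ẋ₀/ω)·sinh
numerator   = 0.2392 − (-0.0034)·2.957888 − (0.7425/4.2942)·2.783721 = -0.232070
denominator = 1 − 2.957888 = -1.957888
p = -0.232070 / -1.957888 = 0.1185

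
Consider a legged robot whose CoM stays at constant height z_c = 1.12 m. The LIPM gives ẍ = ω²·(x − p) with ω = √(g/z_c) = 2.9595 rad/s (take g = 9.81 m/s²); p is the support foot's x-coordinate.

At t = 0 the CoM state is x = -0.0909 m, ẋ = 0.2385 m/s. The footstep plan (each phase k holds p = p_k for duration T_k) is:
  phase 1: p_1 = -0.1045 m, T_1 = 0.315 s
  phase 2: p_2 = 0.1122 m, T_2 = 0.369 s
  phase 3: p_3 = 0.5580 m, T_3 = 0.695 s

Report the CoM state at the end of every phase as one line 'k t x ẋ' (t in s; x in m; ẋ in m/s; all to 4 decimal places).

1 0.3150 0.0019 0.3931
2 0.6840 0.1050 0.2202
3 1.3790 -0.9562 -4.2817

phase 1: p=-0.1045, T=0.315, ωT=0.932242, cosh=1.466935, sinh=1.073265; start (x,ẋ)=(-0.090900, 0.238500) → end (x,ẋ)=(0.001942, 0.393062)
phase 2: p=0.1122, T=0.369, ωT=1.092055, cosh=1.657960, sinh=1.322434; start (x,ẋ)=(0.001942, 0.393062) → end (x,ẋ)=(0.105035, 0.220161)
phase 3: p=0.5580, T=0.695, ωT=2.056852, cosh=3.974585, sinh=3.846729; start (x,ẋ)=(0.105035, 0.220161) → end (x,ẋ)=(-0.956185, -4.281685)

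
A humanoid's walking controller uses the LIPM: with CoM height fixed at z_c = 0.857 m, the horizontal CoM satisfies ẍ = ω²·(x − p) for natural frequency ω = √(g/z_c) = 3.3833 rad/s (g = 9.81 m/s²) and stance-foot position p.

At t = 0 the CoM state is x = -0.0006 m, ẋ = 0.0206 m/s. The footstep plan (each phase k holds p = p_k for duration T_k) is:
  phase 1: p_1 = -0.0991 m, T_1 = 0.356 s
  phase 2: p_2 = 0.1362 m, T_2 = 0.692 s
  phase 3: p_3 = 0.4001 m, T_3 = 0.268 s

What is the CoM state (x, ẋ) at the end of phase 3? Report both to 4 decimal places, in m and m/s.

phase 1: p=-0.0991, T=0.356, ωT=1.204455, cosh=1.817398, sinh=1.517542; start (x,ẋ)=(-0.000600, 0.020600) → end (x,ẋ)=(0.089154, 0.543167)
phase 2: p=0.1362, T=0.692, ωT=2.341244, cosh=5.245181, sinh=5.148973; start (x,ẋ)=(0.089154, 0.543167) → end (x,ẋ)=(0.716068, 2.029437)
phase 3: p=0.4001, T=0.268, ωT=0.906724, cosh=1.440022, sinh=1.036177; start (x,ẋ)=(0.716068, 2.029437) → end (x,ẋ)=(1.476640, 4.030120)

x = 1.4766, ẋ = 4.0301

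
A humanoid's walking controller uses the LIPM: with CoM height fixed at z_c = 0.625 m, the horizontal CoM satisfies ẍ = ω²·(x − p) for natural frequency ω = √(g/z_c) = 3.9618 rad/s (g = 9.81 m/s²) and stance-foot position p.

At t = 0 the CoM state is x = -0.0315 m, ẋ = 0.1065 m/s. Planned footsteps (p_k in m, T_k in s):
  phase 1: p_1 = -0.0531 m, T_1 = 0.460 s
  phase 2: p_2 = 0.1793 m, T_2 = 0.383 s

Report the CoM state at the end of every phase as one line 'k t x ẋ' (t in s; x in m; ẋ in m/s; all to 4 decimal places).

phase 1: p=-0.0531, T=0.460, ωT=1.822428, cosh=3.174247, sinh=3.012615; start (x,ẋ)=(-0.031500, 0.106500) → end (x,ẋ)=(0.096448, 0.595861)
phase 2: p=0.1793, T=0.383, ωT=1.517369, cosh=2.389751, sinh=2.170463; start (x,ẋ)=(0.096448, 0.595861) → end (x,ẋ)=(0.307746, 0.711521)

1 0.4600 0.0964 0.5959
2 0.8430 0.3077 0.7115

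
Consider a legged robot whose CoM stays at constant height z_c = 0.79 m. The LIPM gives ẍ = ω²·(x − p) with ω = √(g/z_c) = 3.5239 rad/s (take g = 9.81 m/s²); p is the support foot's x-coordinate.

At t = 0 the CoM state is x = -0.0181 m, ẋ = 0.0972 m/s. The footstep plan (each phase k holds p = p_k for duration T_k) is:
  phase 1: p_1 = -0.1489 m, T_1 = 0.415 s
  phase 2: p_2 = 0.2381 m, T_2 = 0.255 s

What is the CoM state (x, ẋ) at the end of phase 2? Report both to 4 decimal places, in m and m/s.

x = 0.5285, ẋ = 1.5442

phase 1: p=-0.1489, T=0.415, ωT=1.462418, cosh=2.274031, sinh=2.042355; start (x,ẋ)=(-0.018100, 0.097200) → end (x,ẋ)=(0.204878, 1.162411)
phase 2: p=0.2381, T=0.255, ωT=0.898594, cosh=1.431645, sinh=1.024504; start (x,ẋ)=(0.204878, 1.162411) → end (x,ẋ)=(0.528485, 1.544219)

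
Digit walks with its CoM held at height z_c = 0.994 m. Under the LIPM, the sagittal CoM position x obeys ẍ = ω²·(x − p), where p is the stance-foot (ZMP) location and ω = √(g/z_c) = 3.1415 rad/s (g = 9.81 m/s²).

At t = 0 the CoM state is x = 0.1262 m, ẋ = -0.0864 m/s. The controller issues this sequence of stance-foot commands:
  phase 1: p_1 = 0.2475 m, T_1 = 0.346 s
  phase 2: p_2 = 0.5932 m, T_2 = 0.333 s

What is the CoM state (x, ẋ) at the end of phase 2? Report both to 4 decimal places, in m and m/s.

x = -0.5931, ẋ = -3.3104

phase 1: p=0.2475, T=0.346, ωT=1.086959, cosh=1.651242, sinh=1.314001; start (x,ẋ)=(0.126200, -0.086400) → end (x,ẋ)=(0.011066, -0.643386)
phase 2: p=0.5932, T=0.333, ωT=1.046120, cosh=1.598941, sinh=1.247643; start (x,ẋ)=(0.011066, -0.643386) → end (x,ẋ)=(-0.593118, -3.310393)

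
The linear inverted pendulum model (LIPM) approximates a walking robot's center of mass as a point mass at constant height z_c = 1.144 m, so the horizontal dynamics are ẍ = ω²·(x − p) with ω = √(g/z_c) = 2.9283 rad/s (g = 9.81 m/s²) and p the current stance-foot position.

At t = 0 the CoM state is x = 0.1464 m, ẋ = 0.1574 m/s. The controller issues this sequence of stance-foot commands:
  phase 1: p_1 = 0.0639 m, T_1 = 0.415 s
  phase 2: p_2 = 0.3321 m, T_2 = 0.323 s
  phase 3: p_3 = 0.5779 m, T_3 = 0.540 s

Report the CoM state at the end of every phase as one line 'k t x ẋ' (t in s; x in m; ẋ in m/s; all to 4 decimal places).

1 0.4150 0.2978 0.6600
2 0.7380 0.5277 0.8682
3 1.2780 1.1410 1.8576

phase 1: p=0.0639, T=0.415, ωT=1.215245, cosh=1.833878, sinh=1.537240; start (x,ẋ)=(0.146400, 0.157400) → end (x,ẋ)=(0.297824, 0.660026)
phase 2: p=0.3321, T=0.323, ωT=0.945841, cosh=1.481665, sinh=1.093312; start (x,ẋ)=(0.297824, 0.660026) → end (x,ẋ)=(0.527742, 0.868201)
phase 3: p=0.5779, T=0.540, ωT=1.581282, cosh=2.533448, sinh=2.327736; start (x,ẋ)=(0.527742, 0.868201) → end (x,ẋ)=(1.140969, 1.857647)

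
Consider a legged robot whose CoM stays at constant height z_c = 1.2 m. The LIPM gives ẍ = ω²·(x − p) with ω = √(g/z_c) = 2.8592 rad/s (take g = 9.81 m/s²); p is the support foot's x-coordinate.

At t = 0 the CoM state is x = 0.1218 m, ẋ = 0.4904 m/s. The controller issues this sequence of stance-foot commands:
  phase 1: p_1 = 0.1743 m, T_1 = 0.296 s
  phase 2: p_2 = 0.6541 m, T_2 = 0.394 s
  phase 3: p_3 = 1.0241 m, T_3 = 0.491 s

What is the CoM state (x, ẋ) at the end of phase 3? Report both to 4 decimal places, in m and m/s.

x = -1.0681, ẋ = -5.5910

phase 1: p=0.1743, T=0.296, ωT=0.846323, cosh=1.380025, sinh=0.951035; start (x,ẋ)=(0.121800, 0.490400) → end (x,ẋ)=(0.264967, 0.534006)
phase 2: p=0.6541, T=0.394, ωT=1.126525, cosh=1.704537, sinh=1.380380; start (x,ẋ)=(0.264967, 0.534006) → end (x,ẋ)=(0.248618, -0.625590)
phase 3: p=1.0241, T=0.491, ωT=1.403867, cosh=2.158279, sinh=1.912634; start (x,ẋ)=(0.248618, -0.625590) → end (x,ẋ)=(-1.068087, -5.590997)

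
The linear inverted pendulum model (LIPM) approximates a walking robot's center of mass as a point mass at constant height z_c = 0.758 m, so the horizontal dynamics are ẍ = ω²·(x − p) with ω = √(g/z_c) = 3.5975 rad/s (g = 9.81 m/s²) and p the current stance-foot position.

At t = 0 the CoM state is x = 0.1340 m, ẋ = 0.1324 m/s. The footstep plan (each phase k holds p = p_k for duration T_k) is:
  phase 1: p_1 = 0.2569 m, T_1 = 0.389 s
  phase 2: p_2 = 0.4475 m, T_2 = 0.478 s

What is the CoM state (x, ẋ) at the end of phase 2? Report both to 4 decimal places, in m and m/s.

x = -1.0790, ẋ = -5.3435

phase 1: p=0.2569, T=0.389, ωT=1.399428, cosh=2.149809, sinh=1.903070; start (x,ẋ)=(0.134000, 0.132400) → end (x,ẋ)=(0.062728, -0.556775)
phase 2: p=0.4475, T=0.478, ωT=1.719605, cosh=2.880730, sinh=2.701593; start (x,ẋ)=(0.062728, -0.556775) → end (x,ẋ)=(-1.079043, -5.343512)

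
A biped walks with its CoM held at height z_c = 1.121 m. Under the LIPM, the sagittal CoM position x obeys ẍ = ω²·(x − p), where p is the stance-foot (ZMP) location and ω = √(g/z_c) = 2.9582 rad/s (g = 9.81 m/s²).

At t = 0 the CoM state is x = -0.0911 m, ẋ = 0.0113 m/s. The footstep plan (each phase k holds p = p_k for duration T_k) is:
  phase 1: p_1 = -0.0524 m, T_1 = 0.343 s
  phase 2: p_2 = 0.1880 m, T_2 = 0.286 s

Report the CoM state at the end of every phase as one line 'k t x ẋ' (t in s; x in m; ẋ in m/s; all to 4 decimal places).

phase 1: p=-0.0524, T=0.343, ωT=1.014663, cosh=1.560479, sinh=1.197954; start (x,ẋ)=(-0.091100, 0.011300) → end (x,ẋ)=(-0.108214, -0.119511)
phase 2: p=0.1880, T=0.286, ωT=0.846045, cosh=1.379760, sinh=0.950652; start (x,ẋ)=(-0.108214, -0.119511) → end (x,ẋ)=(-0.259111, -0.997917)

1 0.3430 -0.1082 -0.1195
2 0.6290 -0.2591 -0.9979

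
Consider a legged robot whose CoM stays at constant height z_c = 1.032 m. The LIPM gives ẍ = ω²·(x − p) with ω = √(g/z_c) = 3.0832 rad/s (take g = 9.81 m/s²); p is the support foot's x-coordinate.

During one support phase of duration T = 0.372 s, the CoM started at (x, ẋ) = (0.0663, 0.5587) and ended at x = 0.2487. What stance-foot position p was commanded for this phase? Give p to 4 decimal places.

p = 0.1674

ωT = 3.0832·0.372 = 1.146950; cosh(ωT) = 1.733090, sinh(ωT) = 1.415486
x(T) = p + (x₀−p)·cosh(ωT) + (ẋ₀/ω)·sinh(ωT) ⇒ p·(1 − cosh) = x(T) − x₀·cosh − (ẋ₀/ω)·sinh
numerator   = 0.2487 − (0.0663)·1.733090 − (0.5587/3.0832)·1.415486 = -0.122701
denominator = 1 − 1.733090 = -0.733090
p = -0.122701 / -0.733090 = 0.1674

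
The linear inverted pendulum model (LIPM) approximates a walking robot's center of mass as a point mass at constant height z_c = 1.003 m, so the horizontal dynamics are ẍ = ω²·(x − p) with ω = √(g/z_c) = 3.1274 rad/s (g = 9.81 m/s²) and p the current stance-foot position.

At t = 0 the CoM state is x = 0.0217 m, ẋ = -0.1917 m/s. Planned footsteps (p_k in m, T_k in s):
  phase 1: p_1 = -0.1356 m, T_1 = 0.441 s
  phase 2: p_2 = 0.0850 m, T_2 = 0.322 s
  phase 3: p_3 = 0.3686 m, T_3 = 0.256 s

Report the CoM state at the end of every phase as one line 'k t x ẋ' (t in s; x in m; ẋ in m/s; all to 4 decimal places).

phase 1: p=-0.1356, T=0.441, ωT=1.379183, cosh=2.111721, sinh=1.859936; start (x,ẋ)=(0.021700, -0.191700) → end (x,ẋ)=(0.082565, 0.510160)
phase 2: p=0.0850, T=0.322, ωT=1.007023, cosh=1.551372, sinh=1.186067; start (x,ẋ)=(0.082565, 0.510160) → end (x,ẋ)=(0.274701, 0.782417)
phase 3: p=0.3686, T=0.256, ωT=0.800614, cosh=1.337981, sinh=0.888928; start (x,ẋ)=(0.274701, 0.782417) → end (x,ẋ)=(0.465358, 0.785818)

1 0.4410 0.0826 0.5102
2 0.7630 0.2747 0.7824
3 1.0190 0.4654 0.7858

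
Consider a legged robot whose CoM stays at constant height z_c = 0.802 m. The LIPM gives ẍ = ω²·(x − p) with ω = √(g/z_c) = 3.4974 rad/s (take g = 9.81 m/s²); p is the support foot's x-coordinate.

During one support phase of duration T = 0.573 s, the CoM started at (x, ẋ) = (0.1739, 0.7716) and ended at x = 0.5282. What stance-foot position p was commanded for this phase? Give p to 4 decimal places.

ωT = 3.4974·0.573 = 2.004010; cosh(ωT) = 3.776770, sinh(ωT) = 3.641977
x(T) = p + (x₀−p)·cosh(ωT) + (ẋ₀/ω)·sinh(ωT) ⇒ p·(1 − cosh) = x(T) − x₀·cosh − (ẋ₀/ω)·sinh
numerator   = 0.5282 − (0.1739)·3.776770 − (0.7716/3.4974)·3.641977 = -0.932077
denominator = 1 − 3.776770 = -2.776770
p = -0.932077 / -2.776770 = 0.3357

p = 0.3357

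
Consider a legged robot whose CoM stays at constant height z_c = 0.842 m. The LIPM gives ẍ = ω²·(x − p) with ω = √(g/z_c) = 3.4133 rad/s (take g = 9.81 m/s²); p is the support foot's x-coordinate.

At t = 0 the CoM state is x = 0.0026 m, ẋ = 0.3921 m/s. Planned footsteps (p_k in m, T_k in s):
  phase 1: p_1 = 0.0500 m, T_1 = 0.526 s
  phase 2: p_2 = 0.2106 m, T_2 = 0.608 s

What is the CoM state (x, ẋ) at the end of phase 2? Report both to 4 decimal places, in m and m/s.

phase 1: p=0.0500, T=0.526, ωT=1.795396, cosh=3.093960, sinh=2.927898; start (x,ẋ)=(0.002600, 0.392100) → end (x,ẋ)=(0.239686, 0.739436)
phase 2: p=0.2106, T=0.608, ωT=2.075286, cosh=4.046174, sinh=3.920654; start (x,ẋ)=(0.239686, 0.739436) → end (x,ẋ)=(1.177633, 3.381127)

x = 1.1776, ẋ = 3.3811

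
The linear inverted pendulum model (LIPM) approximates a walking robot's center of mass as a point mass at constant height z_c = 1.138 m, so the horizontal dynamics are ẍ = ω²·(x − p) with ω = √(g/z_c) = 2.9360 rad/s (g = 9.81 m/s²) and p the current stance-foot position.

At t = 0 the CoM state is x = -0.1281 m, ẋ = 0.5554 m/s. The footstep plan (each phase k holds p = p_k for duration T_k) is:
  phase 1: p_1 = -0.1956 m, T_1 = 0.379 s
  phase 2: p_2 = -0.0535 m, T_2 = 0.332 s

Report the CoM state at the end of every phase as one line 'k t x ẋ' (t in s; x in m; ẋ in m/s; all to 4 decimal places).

1 0.3790 0.1749 1.2052
2 0.7110 0.7588 2.5866

phase 1: p=-0.1956, T=0.379, ωT=1.112744, cosh=1.685676, sinh=1.357020; start (x,ẋ)=(-0.128100, 0.555400) → end (x,ẋ)=(0.174889, 1.205159)
phase 2: p=-0.0535, T=0.332, ωT=0.974752, cosh=1.513898, sinh=1.136612; start (x,ẋ)=(0.174889, 1.205159) → end (x,ẋ)=(0.758810, 2.586643)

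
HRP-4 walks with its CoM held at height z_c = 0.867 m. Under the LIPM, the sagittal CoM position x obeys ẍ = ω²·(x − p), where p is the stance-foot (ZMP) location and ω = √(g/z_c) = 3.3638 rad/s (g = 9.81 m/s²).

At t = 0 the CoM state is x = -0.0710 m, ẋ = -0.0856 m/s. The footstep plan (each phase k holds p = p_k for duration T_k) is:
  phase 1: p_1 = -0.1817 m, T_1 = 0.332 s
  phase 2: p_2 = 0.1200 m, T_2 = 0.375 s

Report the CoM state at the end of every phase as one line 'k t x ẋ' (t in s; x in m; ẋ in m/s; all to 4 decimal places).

1 0.3320 -0.0292 0.3631
2 0.7070 0.0108 -0.1225

phase 1: p=-0.1817, T=0.332, ωT=1.116782, cosh=1.691169, sinh=1.363837; start (x,ẋ)=(-0.071000, -0.085600) → end (x,ẋ)=(-0.029194, 0.363092)
phase 2: p=0.1200, T=0.375, ωT=1.261425, cosh=1.906849, sinh=1.623599; start (x,ẋ)=(-0.029194, 0.363092) → end (x,ẋ)=(0.010763, -0.122455)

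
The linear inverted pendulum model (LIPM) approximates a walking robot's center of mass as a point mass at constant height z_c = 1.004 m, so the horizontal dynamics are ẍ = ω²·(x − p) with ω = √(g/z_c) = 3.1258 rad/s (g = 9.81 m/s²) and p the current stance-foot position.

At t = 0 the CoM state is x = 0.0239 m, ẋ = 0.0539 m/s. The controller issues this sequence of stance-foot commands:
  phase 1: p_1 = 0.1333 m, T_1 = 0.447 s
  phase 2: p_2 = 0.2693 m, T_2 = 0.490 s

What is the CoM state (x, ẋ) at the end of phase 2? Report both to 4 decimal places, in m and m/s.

x = -0.9253, ẋ = -3.6210

phase 1: p=0.1333, T=0.447, ωT=1.397233, cosh=2.145637, sinh=1.898356; start (x,ẋ)=(0.023900, 0.053900) → end (x,ẋ)=(-0.068698, -0.533517)
phase 2: p=0.2693, T=0.490, ωT=1.531642, cosh=2.420973, sinh=2.204793; start (x,ẋ)=(-0.068698, -0.533517) → end (x,ẋ)=(-0.925302, -3.621026)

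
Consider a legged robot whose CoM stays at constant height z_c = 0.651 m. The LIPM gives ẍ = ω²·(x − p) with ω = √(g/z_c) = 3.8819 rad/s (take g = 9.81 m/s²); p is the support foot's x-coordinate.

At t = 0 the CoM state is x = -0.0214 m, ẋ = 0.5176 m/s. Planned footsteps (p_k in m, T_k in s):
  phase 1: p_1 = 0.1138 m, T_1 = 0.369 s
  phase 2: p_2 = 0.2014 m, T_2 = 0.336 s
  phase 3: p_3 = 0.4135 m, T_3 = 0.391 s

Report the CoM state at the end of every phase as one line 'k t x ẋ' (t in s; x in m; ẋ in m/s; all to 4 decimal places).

phase 1: p=0.1138, T=0.369, ωT=1.432421, cosh=2.213779, sinh=1.975049; start (x,ẋ)=(-0.021400, 0.517600) → end (x,ẋ)=(0.077844, 0.109281)
phase 2: p=0.2014, T=0.336, ωT=1.304318, cosh=1.978267, sinh=1.706909; start (x,ẋ)=(0.077844, 0.109281) → end (x,ẋ)=(0.005025, -0.602503)
phase 3: p=0.4135, T=0.391, ωT=1.517823, cosh=2.390735, sinh=2.171547; start (x,ẋ)=(0.005025, -0.602503) → end (x,ẋ)=(-0.900098, -4.883759)

1 0.3690 0.0778 0.1093
2 0.7050 0.0050 -0.6025
3 1.0960 -0.9001 -4.8838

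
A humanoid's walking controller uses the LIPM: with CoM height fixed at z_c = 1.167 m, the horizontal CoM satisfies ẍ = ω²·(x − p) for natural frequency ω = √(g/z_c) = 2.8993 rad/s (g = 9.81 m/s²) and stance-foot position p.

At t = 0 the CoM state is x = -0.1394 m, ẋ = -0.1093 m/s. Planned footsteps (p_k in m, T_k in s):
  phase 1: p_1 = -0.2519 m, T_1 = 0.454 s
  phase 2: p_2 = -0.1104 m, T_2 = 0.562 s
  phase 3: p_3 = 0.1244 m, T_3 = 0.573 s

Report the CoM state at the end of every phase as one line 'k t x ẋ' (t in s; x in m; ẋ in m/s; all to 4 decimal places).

phase 1: p=-0.2519, T=0.454, ωT=1.316282, cosh=1.998830, sinh=1.730700; start (x,ẋ)=(-0.139400, -0.109300) → end (x,ẋ)=(-0.092277, 0.346032)
phase 2: p=-0.1104, T=0.562, ωT=1.629407, cosh=2.648446, sinh=2.452401; start (x,ẋ)=(-0.092277, 0.346032) → end (x,ẋ)=(0.230293, 1.045308)
phase 3: p=0.1244, T=0.573, ωT=1.661299, cosh=2.728019, sinh=2.538127; start (x,ẋ)=(0.230293, 1.045308) → end (x,ẋ)=(1.328370, 3.630866)

1 0.4540 -0.0923 0.3460
2 1.0160 0.2303 1.0453
3 1.5890 1.3284 3.6309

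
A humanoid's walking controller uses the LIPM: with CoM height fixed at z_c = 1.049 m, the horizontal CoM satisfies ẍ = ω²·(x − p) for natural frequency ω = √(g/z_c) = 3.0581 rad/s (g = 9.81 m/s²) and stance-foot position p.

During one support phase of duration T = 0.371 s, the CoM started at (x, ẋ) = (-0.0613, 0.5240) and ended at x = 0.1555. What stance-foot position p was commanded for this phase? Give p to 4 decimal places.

p = -0.0304

ωT = 3.0581·0.371 = 1.134555; cosh(ωT) = 1.715677, sinh(ωT) = 1.394112
x(T) = p + (x₀−p)·cosh(ωT) + (ẋ₀/ω)·sinh(ωT) ⇒ p·(1 − cosh) = x(T) − x₀·cosh − (ẋ₀/ω)·sinh
numerator   = 0.1555 − (-0.0613)·1.715677 − (0.5240/3.0581)·1.394112 = 0.021792
denominator = 1 − 1.715677 = -0.715677
p = 0.021792 / -0.715677 = -0.0304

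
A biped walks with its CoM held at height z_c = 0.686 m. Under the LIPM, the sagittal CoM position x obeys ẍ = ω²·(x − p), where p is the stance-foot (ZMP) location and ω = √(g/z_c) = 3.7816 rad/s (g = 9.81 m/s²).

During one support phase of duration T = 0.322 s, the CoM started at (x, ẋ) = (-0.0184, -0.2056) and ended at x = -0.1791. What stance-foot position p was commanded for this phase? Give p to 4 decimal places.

ωT = 3.7816·0.322 = 1.217675; cosh(ωT) = 1.837620, sinh(ωT) = 1.541703
x(T) = p + (x₀−p)·cosh(ωT) + (ẋ₀/ω)·sinh(ωT) ⇒ p·(1 − cosh) = x(T) − x₀·cosh − (ẋ₀/ω)·sinh
numerator   = -0.1791 − (-0.0184)·1.837620 − (-0.2056/3.7816)·1.541703 = -0.061468
denominator = 1 − 1.837620 = -0.837620
p = -0.061468 / -0.837620 = 0.0734

p = 0.0734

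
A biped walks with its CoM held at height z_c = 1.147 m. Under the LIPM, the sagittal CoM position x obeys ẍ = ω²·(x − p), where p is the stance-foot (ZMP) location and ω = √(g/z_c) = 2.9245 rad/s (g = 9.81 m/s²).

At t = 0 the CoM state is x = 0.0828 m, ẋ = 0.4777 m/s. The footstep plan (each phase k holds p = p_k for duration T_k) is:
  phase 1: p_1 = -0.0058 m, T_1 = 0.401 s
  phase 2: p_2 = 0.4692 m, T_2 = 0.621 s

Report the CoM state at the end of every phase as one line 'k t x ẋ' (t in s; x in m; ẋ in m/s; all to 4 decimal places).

1 0.4010 0.3896 1.2241
2 1.0220 1.4707 3.1658

phase 1: p=-0.0058, T=0.401, ωT=1.172725, cosh=1.770153, sinh=1.460630; start (x,ẋ)=(0.082800, 0.477700) → end (x,ẋ)=(0.389621, 1.224067)
phase 2: p=0.4692, T=0.621, ωT=1.816115, cosh=3.155290, sinh=2.992634; start (x,ẋ)=(0.389621, 1.224067) → end (x,ẋ)=(1.470690, 3.165814)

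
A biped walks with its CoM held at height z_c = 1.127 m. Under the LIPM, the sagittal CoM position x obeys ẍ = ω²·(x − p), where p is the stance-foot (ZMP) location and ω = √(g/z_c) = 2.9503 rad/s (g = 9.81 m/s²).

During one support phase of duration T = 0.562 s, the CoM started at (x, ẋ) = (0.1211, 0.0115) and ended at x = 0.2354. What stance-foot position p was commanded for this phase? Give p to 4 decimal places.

p = 0.0604

ωT = 2.9503·0.562 = 1.658069; cosh(ωT) = 2.719835, sinh(ωT) = 2.529328
x(T) = p + (x₀−p)·cosh(ωT) + (ẋ₀/ω)·sinh(ωT) ⇒ p·(1 − cosh) = x(T) − x₀·cosh − (ẋ₀/ω)·sinh
numerator   = 0.2354 − (0.1211)·2.719835 − (0.0115/2.9503)·2.529328 = -0.103831
denominator = 1 − 2.719835 = -1.719835
p = -0.103831 / -1.719835 = 0.0604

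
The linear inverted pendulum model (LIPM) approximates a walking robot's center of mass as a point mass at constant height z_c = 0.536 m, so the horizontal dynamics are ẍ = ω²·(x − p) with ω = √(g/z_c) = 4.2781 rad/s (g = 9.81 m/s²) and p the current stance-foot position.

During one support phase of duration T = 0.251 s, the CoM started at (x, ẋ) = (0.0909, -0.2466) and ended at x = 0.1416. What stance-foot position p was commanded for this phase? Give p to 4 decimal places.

ωT = 4.2781·0.251 = 1.073803; cosh(ωT) = 1.634097, sinh(ωT) = 1.292391
x(T) = p + (x₀−p)·cosh(ωT) + (ẋ₀/ω)·sinh(ωT) ⇒ p·(1 − cosh) = x(T) − x₀·cosh − (ẋ₀/ω)·sinh
numerator   = 0.1416 − (0.0909)·1.634097 − (-0.2466/4.2781)·1.292391 = 0.067557
denominator = 1 − 1.634097 = -0.634097
p = 0.067557 / -0.634097 = -0.1065

p = -0.1065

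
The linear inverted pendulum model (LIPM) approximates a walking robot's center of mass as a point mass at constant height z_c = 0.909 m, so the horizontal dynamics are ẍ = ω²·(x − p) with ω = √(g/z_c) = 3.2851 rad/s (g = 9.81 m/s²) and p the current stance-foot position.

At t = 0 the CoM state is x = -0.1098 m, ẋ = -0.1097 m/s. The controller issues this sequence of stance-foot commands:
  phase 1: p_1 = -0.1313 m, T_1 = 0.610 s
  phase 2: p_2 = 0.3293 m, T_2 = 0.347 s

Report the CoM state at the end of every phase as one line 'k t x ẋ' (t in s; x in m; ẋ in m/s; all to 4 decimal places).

1 0.6100 -0.1717 -0.1571
2 0.9570 -0.6011 -2.5804

phase 1: p=-0.1313, T=0.610, ωT=2.003911, cosh=3.776409, sinh=3.641602; start (x,ẋ)=(-0.109800, -0.109700) → end (x,ẋ)=(-0.171712, -0.157067)
phase 2: p=0.3293, T=0.347, ωT=1.139930, cosh=1.723195, sinh=1.403354; start (x,ẋ)=(-0.171712, -0.157067) → end (x,ẋ)=(-0.601138, -2.580401)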